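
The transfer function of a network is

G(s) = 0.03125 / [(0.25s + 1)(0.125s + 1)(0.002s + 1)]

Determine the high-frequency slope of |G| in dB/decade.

Each pole contributes −20 dB/decade at high frequency; each zero contributes +20 dB/decade.
Net: 0 zero(s) − 3 pole(s) → -60 dB/decade.

-60 dB/decade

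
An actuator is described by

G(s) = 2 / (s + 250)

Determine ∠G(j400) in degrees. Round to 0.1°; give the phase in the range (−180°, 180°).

-58.0°

Substitute s = j400:
Numerator: 2 = 2 + j0
Denominator: (j400) + 250 = 250 + j400
|N| = √(2² + 0²) ≈ 2, ∠N ≈ 0.00°
|D| = √(250² + 400²) ≈ 471.7, ∠D ≈ 57.99°
∠G = 0.00° − 57.99° = -57.99°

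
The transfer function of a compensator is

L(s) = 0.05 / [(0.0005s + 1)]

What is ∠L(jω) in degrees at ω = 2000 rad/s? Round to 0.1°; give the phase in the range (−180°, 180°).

At ω = 2000 rad/s:
pole (1 + j2000·0.0005) = 1 + j1 → |·| ≈ 1.4142, ∠ ≈ 45.00°
∠L = (0°) − (45.00°) = -45.00°

-45.0°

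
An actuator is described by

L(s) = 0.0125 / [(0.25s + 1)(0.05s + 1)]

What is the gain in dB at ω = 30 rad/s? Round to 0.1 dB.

-60.8 dB

At ω = 30 rad/s:
pole (1 + j30·0.25) = 1 + j7.5 → |·| ≈ 7.5664, ∠ ≈ 82.41°
pole (1 + j30·0.05) = 1 + j1.5 → |·| ≈ 1.8028, ∠ ≈ 56.31°
|L| = 0.0125 · 1 / (7.5664 · 1.8028) ≈ 0.00091637
Gain = 20 log₁₀(0.00091637) ≈ -60.76 dB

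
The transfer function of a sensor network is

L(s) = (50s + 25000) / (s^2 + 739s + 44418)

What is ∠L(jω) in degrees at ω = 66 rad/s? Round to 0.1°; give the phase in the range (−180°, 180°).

Substitute s = j66:
Numerator: 50(j66) + 25000 = 25000 + j3300
Denominator: (j66)^2 + 739(j66) + 44418 = 40062 + j48774
|N| = √(25000² + 3300²) ≈ 25217, ∠N ≈ 7.52°
|D| = √(40062² + 48774²) ≈ 63118, ∠D ≈ 50.60°
∠L = 7.52° − 50.60° = -43.08°

-43.1°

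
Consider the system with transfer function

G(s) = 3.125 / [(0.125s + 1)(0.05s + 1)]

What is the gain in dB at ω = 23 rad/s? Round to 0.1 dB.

-3.4 dB

At ω = 23 rad/s:
pole (1 + j23·0.125) = 1 + j2.875 → |·| ≈ 3.0439, ∠ ≈ 70.82°
pole (1 + j23·0.05) = 1 + j1.15 → |·| ≈ 1.524, ∠ ≈ 48.99°
|G| = 3.125 · 1 / (3.0439 · 1.524) ≈ 0.67365
Gain = 20 log₁₀(0.67365) ≈ -3.43 dB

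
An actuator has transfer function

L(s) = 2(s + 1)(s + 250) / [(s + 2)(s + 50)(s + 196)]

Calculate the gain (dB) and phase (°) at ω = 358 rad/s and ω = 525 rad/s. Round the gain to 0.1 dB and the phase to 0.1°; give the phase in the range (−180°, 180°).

At s = jω = j358:
zero (s+1): 1 + j358 → |·| = √(1²+358²) = √128165 ≈ 358, ∠ = arctan(358/1) ≈ 89.84°
zero (s+250): 250 + j358 → |·| = √(250²+358²) = √190664 ≈ 436.65, ∠ = arctan(358/250) ≈ 55.07°
pole (s+2): 2 + j358 → |·| = √(2²+358²) = √128168 ≈ 358.01, ∠ = arctan(358/2) ≈ 89.68°
pole (s+50): 50 + j358 → |·| = √(50²+358²) = √130664 ≈ 361.47, ∠ = arctan(358/50) ≈ 82.05°
pole (s+196): 196 + j358 → |·| = √(196²+358²) = √166580 ≈ 408.14, ∠ = arctan(358/196) ≈ 61.30°
|L| = 2 · 1.5632e+05 / 5.2817e+07 ≈ 0.0059193
Gain = 20 log₁₀(0.0059193) ≈ -44.55 dB
∠L = 144.91° − 233.03° = -88.12°

At s = jω = j525:
zero (s+1): 1 + j525 → |·| = √(1²+525²) = √275626 ≈ 525, ∠ = arctan(525/1) ≈ 89.89°
zero (s+250): 250 + j525 → |·| = √(250²+525²) = √338125 ≈ 581.49, ∠ = arctan(525/250) ≈ 64.54°
pole (s+2): 2 + j525 → |·| = √(2²+525²) = √275629 ≈ 525, ∠ = arctan(525/2) ≈ 89.78°
pole (s+50): 50 + j525 → |·| = √(50²+525²) = √278125 ≈ 527.38, ∠ = arctan(525/50) ≈ 84.56°
pole (s+196): 196 + j525 → |·| = √(196²+525²) = √314041 ≈ 560.39, ∠ = arctan(525/196) ≈ 69.53°
|L| = 2 · 3.0528e+05 / 1.5516e+08 ≈ 0.003935
Gain = 20 log₁₀(0.003935) ≈ -48.10 dB
∠L = 154.43° − 243.87° = -89.44°

ω = 358: -44.6 dB, -88.1°; ω = 525: -48.1 dB, -89.4°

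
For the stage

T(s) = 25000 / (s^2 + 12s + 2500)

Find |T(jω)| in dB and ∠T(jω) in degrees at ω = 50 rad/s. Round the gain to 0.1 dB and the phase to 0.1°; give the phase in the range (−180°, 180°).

At s = jω = j50:
quadratic: (j50)² + 12·j50 + 2500 = 0 + j600 → |·| ≈ 600, ∠ ≈ 90.00°
|T| = 25000 / 600 ≈ 41.667
Gain = 20 log₁₀(41.667) ≈ 32.40 dB
∠T = 0.00° − 90.00° = -90.00°

32.4 dB, -90.0°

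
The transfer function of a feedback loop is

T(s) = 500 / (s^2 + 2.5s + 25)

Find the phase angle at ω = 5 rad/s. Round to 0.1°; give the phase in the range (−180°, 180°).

At s = jω = j5:
quadratic: (j5)² + 2.5·j5 + 25 = 0 + j12.5 → |·| ≈ 12.5, ∠ ≈ 90.00°
∠T = 0.00° − 90.00° = -90.00°

-90.0°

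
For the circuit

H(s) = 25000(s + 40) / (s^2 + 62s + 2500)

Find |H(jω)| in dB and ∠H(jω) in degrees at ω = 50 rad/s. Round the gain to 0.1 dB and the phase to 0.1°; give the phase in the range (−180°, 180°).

At s = jω = j50:
zero (s+40): 40 + j50 → |·| = √(40²+50²) = √4100 ≈ 64.031, ∠ = arctan(50/40) ≈ 51.34°
quadratic: (j50)² + 62·j50 + 2500 = 0 + j3100 → |·| ≈ 3100, ∠ ≈ 90.00°
|H| = 25000 · 64.031 / 3100 ≈ 516.38
Gain = 20 log₁₀(516.38) ≈ 54.26 dB
∠H = 51.34° − 90.00° = -38.66°

54.3 dB, -38.7°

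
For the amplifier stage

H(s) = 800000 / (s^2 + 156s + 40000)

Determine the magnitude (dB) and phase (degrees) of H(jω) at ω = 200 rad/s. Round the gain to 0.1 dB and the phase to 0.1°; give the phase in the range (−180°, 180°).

28.2 dB, -90.0°

At s = jω = j200:
quadratic: (j200)² + 156·j200 + 40000 = 0 + j31200 → |·| ≈ 31200, ∠ ≈ 90.00°
|H| = 800000 / 31200 ≈ 25.641
Gain = 20 log₁₀(25.641) ≈ 28.18 dB
∠H = 0.00° − 90.00° = -90.00°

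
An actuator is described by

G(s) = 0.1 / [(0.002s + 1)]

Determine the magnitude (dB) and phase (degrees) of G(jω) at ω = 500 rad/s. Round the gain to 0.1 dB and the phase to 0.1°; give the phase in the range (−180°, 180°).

-23.0 dB, -45.0°

At ω = 500 rad/s:
pole (1 + j500·0.002) = 1 + j1 → |·| ≈ 1.4142, ∠ ≈ 45.00°
|G| = 0.1 · 1 / (1.4142) ≈ 0.070711
Gain = 20 log₁₀(0.070711) ≈ -23.01 dB
∠G = (0°) − (45.00°) = -45.00°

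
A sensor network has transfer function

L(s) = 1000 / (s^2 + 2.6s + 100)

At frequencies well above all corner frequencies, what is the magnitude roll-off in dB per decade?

Each pole contributes −20 dB/decade at high frequency; each zero contributes +20 dB/decade.
Net: 0 zero(s) − 2 pole(s) → -40 dB/decade.

-40 dB/decade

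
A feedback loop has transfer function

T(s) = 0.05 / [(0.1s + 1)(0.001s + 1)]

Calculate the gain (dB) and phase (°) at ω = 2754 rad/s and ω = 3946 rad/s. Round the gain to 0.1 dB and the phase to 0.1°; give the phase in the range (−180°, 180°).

At ω = 2754 rad/s:
pole (1 + j2754·0.1) = 1 + j275.4 → |·| ≈ 275.4, ∠ ≈ 89.79°
pole (1 + j2754·0.001) = 1 + j2.754 → |·| ≈ 2.9299, ∠ ≈ 70.04°
|T| = 0.05 · 1 / (275.4 · 2.9299) ≈ 6.1966e-05
Gain = 20 log₁₀(6.1966e-05) ≈ -84.16 dB
∠T = (0°) − (89.79° + 70.04°) = -159.83°

At ω = 3946 rad/s:
pole (1 + j3946·0.1) = 1 + j394.6 → |·| ≈ 394.6, ∠ ≈ 89.85°
pole (1 + j3946·0.001) = 1 + j3.946 → |·| ≈ 4.0707, ∠ ≈ 75.78°
|T| = 0.05 · 1 / (394.6 · 4.0707) ≈ 3.1127e-05
Gain = 20 log₁₀(3.1127e-05) ≈ -90.14 dB
∠T = (0°) − (89.85° + 75.78°) = -165.63°

ω = 2754: -84.2 dB, -159.8°; ω = 3946: -90.1 dB, -165.6°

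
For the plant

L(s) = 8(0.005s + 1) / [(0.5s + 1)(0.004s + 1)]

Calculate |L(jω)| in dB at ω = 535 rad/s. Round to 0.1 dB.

-28.8 dB

At ω = 535 rad/s:
zero (1 + j535·0.005) = 1 + j2.675 → |·| ≈ 2.8558, ∠ ≈ 69.50°
pole (1 + j535·0.5) = 1 + j267.5 → |·| ≈ 267.5, ∠ ≈ 89.79°
pole (1 + j535·0.004) = 1 + j2.14 → |·| ≈ 2.3621, ∠ ≈ 64.95°
|L| = 8 · 2.8558 / (267.5 · 2.3621) ≈ 0.036157
Gain = 20 log₁₀(0.036157) ≈ -28.84 dB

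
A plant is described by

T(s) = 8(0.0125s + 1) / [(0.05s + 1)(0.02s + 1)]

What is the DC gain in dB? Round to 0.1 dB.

18.1 dB

T(0) = 8 · 1 / 1 = 8
20 log₁₀(8) ≈ 18.06 dB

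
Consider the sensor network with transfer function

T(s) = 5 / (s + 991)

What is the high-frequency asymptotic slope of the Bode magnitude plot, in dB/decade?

Each pole contributes −20 dB/decade at high frequency; each zero contributes +20 dB/decade.
Net: 0 zero(s) − 1 pole(s) → -20 dB/decade.

-20 dB/decade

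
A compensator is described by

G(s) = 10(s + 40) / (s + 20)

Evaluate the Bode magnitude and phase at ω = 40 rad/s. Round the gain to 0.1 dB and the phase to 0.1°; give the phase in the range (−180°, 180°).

22.0 dB, -18.4°

At s = jω = j40:
zero (s+40): 40 + j40 → |·| = √(40²+40²) = √3200 ≈ 56.569, ∠ = arctan(40/40) ≈ 45.00°
pole (s+20): 20 + j40 → |·| = √(20²+40²) = √2000 ≈ 44.721, ∠ = arctan(40/20) ≈ 63.43°
|G| = 10 · 56.569 / 44.721 ≈ 12.649
Gain = 20 log₁₀(12.649) ≈ 22.04 dB
∠G = 45.00° − 63.43° = -18.43°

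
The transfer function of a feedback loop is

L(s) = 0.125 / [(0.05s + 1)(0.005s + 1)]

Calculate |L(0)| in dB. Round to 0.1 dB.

L(0) = 0.125 · 1 / 1 = 0.125
20 log₁₀(0.125) ≈ -18.06 dB

-18.1 dB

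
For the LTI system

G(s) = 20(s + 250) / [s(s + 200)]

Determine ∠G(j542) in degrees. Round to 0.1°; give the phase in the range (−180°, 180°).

At s = jω = j542:
zero (s+250): 250 + j542 → |·| = √(250²+542²) = √356264 ≈ 596.88, ∠ = arctan(542/250) ≈ 65.24°
pole (s+200): 200 + j542 → |·| = √(200²+542²) = √333764 ≈ 577.72, ∠ = arctan(542/200) ≈ 69.75°
pole at origin: |s| = 542, ∠ = 90.00° (in denominator)
∠G = 65.24° − 159.75° = -94.51°

-94.5°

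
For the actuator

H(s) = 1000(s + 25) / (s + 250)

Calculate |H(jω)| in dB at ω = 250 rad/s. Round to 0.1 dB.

57.0 dB

At s = jω = j250:
zero (s+25): 25 + j250 → |·| = √(25²+250²) = √63125 ≈ 251.25, ∠ = arctan(250/25) ≈ 84.29°
pole (s+250): 250 + j250 → |·| = √(250²+250²) = √125000 ≈ 353.55, ∠ = arctan(250/250) ≈ 45.00°
|H| = 1000 · 251.25 / 353.55 ≈ 710.65
Gain = 20 log₁₀(710.65) ≈ 57.03 dB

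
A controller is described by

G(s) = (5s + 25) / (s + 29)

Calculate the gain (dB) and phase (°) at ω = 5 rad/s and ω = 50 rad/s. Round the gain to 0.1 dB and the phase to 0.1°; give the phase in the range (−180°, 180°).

Substitute s = j5:
Numerator: 5(j5) + 25 = 25 + j25
Denominator: (j5) + 29 = 29 + j5
|N| = √(25² + 25²) ≈ 35.355, ∠N ≈ 45.00°
|D| = √(29² + 5²) ≈ 29.428, ∠D ≈ 9.78°
|G| = 35.355 / 29.428 ≈ 1.2014
Gain = 20 log₁₀(1.2014) ≈ 1.59 dB
∠G = 45.00° − 9.78° = 35.22°

Substitute s = j50:
Numerator: 5(j50) + 25 = 25 + j250
Denominator: (j50) + 29 = 29 + j50
|N| = √(25² + 250²) ≈ 251.25, ∠N ≈ 84.29°
|D| = √(29² + 50²) ≈ 57.801, ∠D ≈ 59.89°
|G| = 251.25 / 57.801 ≈ 4.3468
Gain = 20 log₁₀(4.3468) ≈ 12.76 dB
∠G = 84.29° − 59.89° = 24.40°

ω = 5: 1.6 dB, 35.2°; ω = 50: 12.8 dB, 24.4°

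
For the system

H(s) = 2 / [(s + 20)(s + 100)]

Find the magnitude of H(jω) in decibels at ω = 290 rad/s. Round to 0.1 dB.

-93.0 dB

At s = jω = j290:
pole (s+20): 20 + j290 → |·| = √(20²+290²) = √84500 ≈ 290.69, ∠ = arctan(290/20) ≈ 86.05°
pole (s+100): 100 + j290 → |·| = √(100²+290²) = √94100 ≈ 306.76, ∠ = arctan(290/100) ≈ 70.97°
|H| = 2 / 89172 ≈ 2.2429e-05
Gain = 20 log₁₀(2.2429e-05) ≈ -92.98 dB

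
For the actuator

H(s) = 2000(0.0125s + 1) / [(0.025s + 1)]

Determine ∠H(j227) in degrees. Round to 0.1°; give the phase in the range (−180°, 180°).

-9.4°

At ω = 227 rad/s:
zero (1 + j227·0.0125) = 1 + j2.8375 → |·| ≈ 3.0086, ∠ ≈ 70.59°
pole (1 + j227·0.025) = 1 + j5.675 → |·| ≈ 5.7624, ∠ ≈ 80.01°
∠H = (70.59°) − (80.01°) = -9.42°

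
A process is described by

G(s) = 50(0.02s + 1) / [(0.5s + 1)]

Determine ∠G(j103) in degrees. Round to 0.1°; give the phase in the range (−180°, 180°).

At ω = 103 rad/s:
zero (1 + j103·0.02) = 1 + j2.06 → |·| ≈ 2.2899, ∠ ≈ 64.11°
pole (1 + j103·0.5) = 1 + j51.5 → |·| ≈ 51.51, ∠ ≈ 88.89°
∠G = (64.11°) − (88.89°) = -24.78°

-24.8°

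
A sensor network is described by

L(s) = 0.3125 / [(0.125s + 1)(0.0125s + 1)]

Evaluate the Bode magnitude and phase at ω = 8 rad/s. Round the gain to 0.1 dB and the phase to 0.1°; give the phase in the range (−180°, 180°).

-13.2 dB, -50.7°

At ω = 8 rad/s:
pole (1 + j8·0.125) = 1 + j1 → |·| ≈ 1.4142, ∠ ≈ 45.00°
pole (1 + j8·0.0125) = 1 + j0.1 → |·| ≈ 1.005, ∠ ≈ 5.71°
|L| = 0.3125 · 1 / (1.4142 · 1.005) ≈ 0.21987
Gain = 20 log₁₀(0.21987) ≈ -13.16 dB
∠L = (0°) − (45.00° + 5.71°) = -50.71°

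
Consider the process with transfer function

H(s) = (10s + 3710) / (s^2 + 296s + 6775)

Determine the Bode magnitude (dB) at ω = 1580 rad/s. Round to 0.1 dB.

-43.9 dB

Substitute s = j1580:
Numerator: 10(j1580) + 3710 = 3710 + j15800
Denominator: (j1580)^2 + 296(j1580) + 6775 = -2489625 + j467680
|N| = √(3710² + 15800²) ≈ 16230, ∠N ≈ 76.79°
|D| = √(2489625² + 467680²) ≈ 2.5332e+06, ∠D ≈ 169.36°
|H| = 16230 / 2.5332e+06 ≈ 0.0064069
Gain = 20 log₁₀(0.0064069) ≈ -43.87 dB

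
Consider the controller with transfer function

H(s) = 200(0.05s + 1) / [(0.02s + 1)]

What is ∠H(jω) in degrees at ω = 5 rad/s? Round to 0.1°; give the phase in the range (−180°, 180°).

8.3°

At ω = 5 rad/s:
zero (1 + j5·0.05) = 1 + j0.25 → |·| ≈ 1.0308, ∠ ≈ 14.04°
pole (1 + j5·0.02) = 1 + j0.1 → |·| ≈ 1.005, ∠ ≈ 5.71°
∠H = (14.04°) − (5.71°) = 8.33°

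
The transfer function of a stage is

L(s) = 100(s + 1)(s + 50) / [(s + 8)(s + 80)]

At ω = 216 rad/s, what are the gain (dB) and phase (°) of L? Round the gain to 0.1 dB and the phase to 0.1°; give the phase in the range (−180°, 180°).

39.7 dB, 9.1°

At s = jω = j216:
zero (s+1): 1 + j216 → |·| = √(1²+216²) = √46657 ≈ 216, ∠ = arctan(216/1) ≈ 89.73°
zero (s+50): 50 + j216 → |·| = √(50²+216²) = √49156 ≈ 221.71, ∠ = arctan(216/50) ≈ 76.97°
pole (s+8): 8 + j216 → |·| = √(8²+216²) = √46720 ≈ 216.15, ∠ = arctan(216/8) ≈ 87.88°
pole (s+80): 80 + j216 → |·| = √(80²+216²) = √53056 ≈ 230.34, ∠ = arctan(216/80) ≈ 69.68°
|L| = 100 · 47889 / 49788 ≈ 96.186
Gain = 20 log₁₀(96.186) ≈ 39.66 dB
∠L = 166.70° − 157.56° = 9.14°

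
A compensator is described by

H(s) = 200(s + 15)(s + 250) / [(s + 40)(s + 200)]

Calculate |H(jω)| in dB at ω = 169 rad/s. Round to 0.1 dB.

At s = jω = j169:
zero (s+15): 15 + j169 → |·| = √(15²+169²) = √28786 ≈ 169.66, ∠ = arctan(169/15) ≈ 84.93°
zero (s+250): 250 + j169 → |·| = √(250²+169²) = √91061 ≈ 301.76, ∠ = arctan(169/250) ≈ 34.06°
pole (s+40): 40 + j169 → |·| = √(40²+169²) = √30161 ≈ 173.67, ∠ = arctan(169/40) ≈ 76.68°
pole (s+200): 200 + j169 → |·| = √(200²+169²) = √68561 ≈ 261.84, ∠ = arctan(169/200) ≈ 40.20°
|H| = 200 · 51197 / 45474 ≈ 225.17
Gain = 20 log₁₀(225.17) ≈ 47.05 dB

47.1 dB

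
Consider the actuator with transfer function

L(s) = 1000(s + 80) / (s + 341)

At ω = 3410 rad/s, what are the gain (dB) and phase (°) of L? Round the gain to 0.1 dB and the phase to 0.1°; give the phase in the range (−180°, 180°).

At s = jω = j3410:
zero (s+80): 80 + j3410 → |·| = √(80²+3410²) = √11634500 ≈ 3410.9, ∠ = arctan(3410/80) ≈ 88.66°
pole (s+341): 341 + j3410 → |·| = √(341²+3410²) = √11744381 ≈ 3427, ∠ = arctan(3410/341) ≈ 84.29°
|L| = 1000 · 3410.9 / 3427 ≈ 995.3
Gain = 20 log₁₀(995.3) ≈ 59.96 dB
∠L = 88.66° − 84.29° = 4.37°

60.0 dB, 4.4°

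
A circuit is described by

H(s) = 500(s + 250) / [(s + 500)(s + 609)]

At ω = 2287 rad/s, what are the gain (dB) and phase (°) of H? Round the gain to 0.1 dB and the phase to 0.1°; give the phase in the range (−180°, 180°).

-13.7 dB, -69.0°

At s = jω = j2287:
zero (s+250): 250 + j2287 → |·| = √(250²+2287²) = √5292869 ≈ 2300.6, ∠ = arctan(2287/250) ≈ 83.76°
pole (s+500): 500 + j2287 → |·| = √(500²+2287²) = √5480369 ≈ 2341, ∠ = arctan(2287/500) ≈ 77.67°
pole (s+609): 609 + j2287 → |·| = √(609²+2287²) = √5601250 ≈ 2366.7, ∠ = arctan(2287/609) ≈ 75.09°
|H| = 500 · 2300.6 / 5.5404e+06 ≈ 0.20762
Gain = 20 log₁₀(0.20762) ≈ -13.65 dB
∠H = 83.76° − 152.76° = -69.00°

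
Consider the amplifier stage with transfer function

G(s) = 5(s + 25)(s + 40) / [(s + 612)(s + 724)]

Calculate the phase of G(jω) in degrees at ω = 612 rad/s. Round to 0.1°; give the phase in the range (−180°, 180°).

88.7°

At s = jω = j612:
zero (s+25): 25 + j612 → |·| = √(25²+612²) = √375169 ≈ 612.51, ∠ = arctan(612/25) ≈ 87.66°
zero (s+40): 40 + j612 → |·| = √(40²+612²) = √376144 ≈ 613.31, ∠ = arctan(612/40) ≈ 86.26°
pole (s+612): 612 + j612 → |·| = √(612²+612²) = √749088 ≈ 865.5, ∠ = arctan(612/612) ≈ 45.00°
pole (s+724): 724 + j612 → |·| = √(724²+612²) = √898720 ≈ 948.01, ∠ = arctan(612/724) ≈ 40.21°
∠G = 173.92° − 85.21° = 88.71°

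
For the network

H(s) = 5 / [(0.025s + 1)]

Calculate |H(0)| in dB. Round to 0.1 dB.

14.0 dB

H(0) = 5 · 1 / 1 = 5
20 log₁₀(5) ≈ 13.98 dB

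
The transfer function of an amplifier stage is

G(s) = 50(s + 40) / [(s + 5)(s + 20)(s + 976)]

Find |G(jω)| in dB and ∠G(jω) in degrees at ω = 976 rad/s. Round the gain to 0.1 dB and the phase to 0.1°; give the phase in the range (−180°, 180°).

-88.6 dB, -135.9°

At s = jω = j976:
zero (s+40): 40 + j976 → |·| = √(40²+976²) = √954176 ≈ 976.82, ∠ = arctan(976/40) ≈ 87.65°
pole (s+5): 5 + j976 → |·| = √(5²+976²) = √952601 ≈ 976.01, ∠ = arctan(976/5) ≈ 89.71°
pole (s+20): 20 + j976 → |·| = √(20²+976²) = √952976 ≈ 976.2, ∠ = arctan(976/20) ≈ 88.83°
pole (s+976): 976 + j976 → |·| = √(976²+976²) = √1905152 ≈ 1380.3, ∠ = arctan(976/976) ≈ 45.00°
|G| = 50 · 976.82 / 1.3151e+09 ≈ 3.7139e-05
Gain = 20 log₁₀(3.7139e-05) ≈ -88.60 dB
∠G = 87.65° − 223.54° = -135.89°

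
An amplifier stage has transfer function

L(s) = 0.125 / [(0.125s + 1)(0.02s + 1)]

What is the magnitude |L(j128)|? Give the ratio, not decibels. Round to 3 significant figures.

0.00284

At ω = 128 rad/s:
pole (1 + j128·0.125) = 1 + j16 → |·| ≈ 16.031, ∠ ≈ 86.42°
pole (1 + j128·0.02) = 1 + j2.56 → |·| ≈ 2.7484, ∠ ≈ 68.66°
|L| = 0.125 · 1 / (16.031 · 2.7484) ≈ 0.0028371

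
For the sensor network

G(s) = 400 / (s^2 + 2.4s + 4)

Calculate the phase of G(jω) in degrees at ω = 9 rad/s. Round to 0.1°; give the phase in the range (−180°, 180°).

-164.3°

At s = jω = j9:
quadratic: (j9)² + 2.4·j9 + 4 = -77 + j21.6 → |·| ≈ 79.972, ∠ ≈ 164.33°
∠G = 0.00° − 164.33° = -164.33°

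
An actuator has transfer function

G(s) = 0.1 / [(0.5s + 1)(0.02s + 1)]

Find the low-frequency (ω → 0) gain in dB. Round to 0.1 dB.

-20.0 dB

G(0) = 0.1 · 1 / 1 = 0.1
20 log₁₀(0.1) ≈ -20.00 dB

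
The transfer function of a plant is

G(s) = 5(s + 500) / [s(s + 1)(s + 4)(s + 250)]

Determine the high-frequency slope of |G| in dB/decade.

-60 dB/decade

Each pole contributes −20 dB/decade at high frequency; each zero contributes +20 dB/decade.
Net: 1 zero(s) − 4 pole(s) → -60 dB/decade.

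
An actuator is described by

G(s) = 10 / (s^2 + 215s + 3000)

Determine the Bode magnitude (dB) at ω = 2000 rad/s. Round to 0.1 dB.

-112.1 dB

Substitute s = j2000:
Numerator: 10 = 10 + j0
Denominator: (j2000)^2 + 215(j2000) + 3000 = -3997000 + j430000
|N| = √(10² + 0²) ≈ 10, ∠N ≈ 0.00°
|D| = √(3997000² + 430000²) ≈ 4.0201e+06, ∠D ≈ 173.86°
|G| = 10 / 4.0201e+06 ≈ 2.4875e-06
Gain = 20 log₁₀(2.4875e-06) ≈ -112.08 dB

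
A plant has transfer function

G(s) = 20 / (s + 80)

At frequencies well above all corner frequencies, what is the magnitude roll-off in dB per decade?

Each pole contributes −20 dB/decade at high frequency; each zero contributes +20 dB/decade.
Net: 0 zero(s) − 1 pole(s) → -20 dB/decade.

-20 dB/decade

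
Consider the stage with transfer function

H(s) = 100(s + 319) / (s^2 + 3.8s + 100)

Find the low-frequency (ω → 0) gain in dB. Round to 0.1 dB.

50.1 dB

H(0) = 100·319 / 100 = 319
20 log₁₀(319) ≈ 50.08 dB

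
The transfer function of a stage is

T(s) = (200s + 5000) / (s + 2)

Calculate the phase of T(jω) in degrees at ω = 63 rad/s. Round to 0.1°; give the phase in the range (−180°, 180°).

-19.8°

Substitute s = j63:
Numerator: 200(j63) + 5000 = 5000 + j12600
Denominator: (j63) + 2 = 2 + j63
|N| = √(5000² + 12600²) ≈ 13556, ∠N ≈ 68.36°
|D| = √(2² + 63²) ≈ 63.032, ∠D ≈ 88.18°
∠T = 68.36° − 88.18° = -19.82°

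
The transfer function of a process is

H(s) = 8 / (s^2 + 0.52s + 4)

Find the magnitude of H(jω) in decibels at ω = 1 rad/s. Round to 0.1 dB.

8.4 dB

At s = jω = j1:
quadratic: (j1)² + 0.52·j1 + 4 = 3 + j0.52 → |·| ≈ 3.0447, ∠ ≈ 9.83°
|H| = 8 / 3.0447 ≈ 2.6275
Gain = 20 log₁₀(2.6275) ≈ 8.39 dB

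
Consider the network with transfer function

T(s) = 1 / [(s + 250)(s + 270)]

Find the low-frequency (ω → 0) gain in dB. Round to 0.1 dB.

T(0) = 1 / (250·270) ≈ 1.4815e-05
20 log₁₀(1.4815e-05) ≈ -96.59 dB

-96.6 dB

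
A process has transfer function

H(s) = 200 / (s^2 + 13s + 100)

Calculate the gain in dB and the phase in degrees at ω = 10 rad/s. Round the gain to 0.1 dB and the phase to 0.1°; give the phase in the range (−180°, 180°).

3.7 dB, -90.0°

At s = jω = j10:
quadratic: (j10)² + 13·j10 + 100 = 0 + j130 → |·| ≈ 130, ∠ ≈ 90.00°
|H| = 200 / 130 ≈ 1.5385
Gain = 20 log₁₀(1.5385) ≈ 3.74 dB
∠H = 0.00° − 90.00° = -90.00°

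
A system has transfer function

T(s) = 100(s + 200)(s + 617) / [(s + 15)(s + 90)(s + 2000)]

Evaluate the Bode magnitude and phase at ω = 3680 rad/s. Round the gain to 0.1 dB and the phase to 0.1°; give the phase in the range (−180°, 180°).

At s = jω = j3680:
zero (s+200): 200 + j3680 → |·| = √(200²+3680²) = √13582400 ≈ 3685.4, ∠ = arctan(3680/200) ≈ 86.89°
zero (s+617): 617 + j3680 → |·| = √(617²+3680²) = √13923089 ≈ 3731.4, ∠ = arctan(3680/617) ≈ 80.48°
pole (s+15): 15 + j3680 → |·| = √(15²+3680²) = √13542625 ≈ 3680, ∠ = arctan(3680/15) ≈ 89.77°
pole (s+90): 90 + j3680 → |·| = √(90²+3680²) = √13550500 ≈ 3681.1, ∠ = arctan(3680/90) ≈ 88.60°
pole (s+2000): 2000 + j3680 → |·| = √(2000²+3680²) = √17542400 ≈ 4188.4, ∠ = arctan(3680/2000) ≈ 61.48°
|T| = 100 · 1.3752e+07 / 5.6738e+10 ≈ 0.024238
Gain = 20 log₁₀(0.024238) ≈ -32.31 dB
∠T = 167.37° − 239.85° = -72.48°

-32.3 dB, -72.5°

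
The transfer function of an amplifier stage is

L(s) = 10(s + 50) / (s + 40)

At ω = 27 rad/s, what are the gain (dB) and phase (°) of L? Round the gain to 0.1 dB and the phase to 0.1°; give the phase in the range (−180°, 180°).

At s = jω = j27:
zero (s+50): 50 + j27 → |·| = √(50²+27²) = √3229 ≈ 56.824, ∠ = arctan(27/50) ≈ 28.37°
pole (s+40): 40 + j27 → |·| = √(40²+27²) = √2329 ≈ 48.26, ∠ = arctan(27/40) ≈ 34.02°
|L| = 10 · 56.824 / 48.26 ≈ 11.775
Gain = 20 log₁₀(11.775) ≈ 21.42 dB
∠L = 28.37° − 34.02° = -5.65°

21.4 dB, -5.7°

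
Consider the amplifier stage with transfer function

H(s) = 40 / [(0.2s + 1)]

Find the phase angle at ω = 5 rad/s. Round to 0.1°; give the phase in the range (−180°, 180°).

At ω = 5 rad/s:
pole (1 + j5·0.2) = 1 + j1 → |·| ≈ 1.4142, ∠ ≈ 45.00°
∠H = (0°) − (45.00°) = -45.00°

-45.0°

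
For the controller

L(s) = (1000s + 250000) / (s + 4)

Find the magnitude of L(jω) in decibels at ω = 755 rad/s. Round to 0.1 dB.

60.5 dB

Substitute s = j755:
Numerator: 1000(j755) + 250000 = 250000 + j755000
Denominator: (j755) + 4 = 4 + j755
|N| = √(250000² + 755000²) ≈ 7.9531e+05, ∠N ≈ 71.68°
|D| = √(4² + 755²) ≈ 755.01, ∠D ≈ 89.70°
|L| = 7.9531e+05 / 755.01 ≈ 1053.4
Gain = 20 log₁₀(1053.4) ≈ 60.45 dB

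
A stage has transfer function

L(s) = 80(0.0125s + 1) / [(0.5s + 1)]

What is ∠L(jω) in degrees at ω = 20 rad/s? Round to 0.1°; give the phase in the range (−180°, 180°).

-70.3°

At ω = 20 rad/s:
zero (1 + j20·0.0125) = 1 + j0.25 → |·| ≈ 1.0308, ∠ ≈ 14.04°
pole (1 + j20·0.5) = 1 + j10 → |·| ≈ 10.05, ∠ ≈ 84.29°
∠L = (14.04°) − (84.29°) = -70.25°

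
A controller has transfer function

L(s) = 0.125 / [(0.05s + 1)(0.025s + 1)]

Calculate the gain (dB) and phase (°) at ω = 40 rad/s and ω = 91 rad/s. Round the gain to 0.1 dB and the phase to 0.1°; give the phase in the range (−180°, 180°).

ω = 40: -28.1 dB, -108.4°; ω = 91: -39.3 dB, -143.9°

At ω = 40 rad/s:
pole (1 + j40·0.05) = 1 + j2 → |·| ≈ 2.2361, ∠ ≈ 63.43°
pole (1 + j40·0.025) = 1 + j1 → |·| ≈ 1.4142, ∠ ≈ 45.00°
|L| = 0.125 · 1 / (2.2361 · 1.4142) ≈ 0.039528
Gain = 20 log₁₀(0.039528) ≈ -28.06 dB
∠L = (0°) − (63.43° + 45.00°) = -108.43°

At ω = 91 rad/s:
pole (1 + j91·0.05) = 1 + j4.55 → |·| ≈ 4.6586, ∠ ≈ 77.60°
pole (1 + j91·0.025) = 1 + j2.275 → |·| ≈ 2.4851, ∠ ≈ 66.27°
|L| = 0.125 · 1 / (4.6586 · 2.4851) ≈ 0.010797
Gain = 20 log₁₀(0.010797) ≈ -39.33 dB
∠L = (0°) − (77.60° + 66.27°) = -143.87°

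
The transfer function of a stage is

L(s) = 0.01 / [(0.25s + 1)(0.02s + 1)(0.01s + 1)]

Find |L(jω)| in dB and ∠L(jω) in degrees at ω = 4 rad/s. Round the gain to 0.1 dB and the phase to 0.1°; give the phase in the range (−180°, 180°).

At ω = 4 rad/s:
pole (1 + j4·0.25) = 1 + j1 → |·| ≈ 1.4142, ∠ ≈ 45.00°
pole (1 + j4·0.02) = 1 + j0.08 → |·| ≈ 1.0032, ∠ ≈ 4.57°
pole (1 + j4·0.01) = 1 + j0.04 → |·| ≈ 1.0008, ∠ ≈ 2.29°
|L| = 0.01 · 1 / (1.4142 · 1.0032 · 1.0008) ≈ 0.0070429
Gain = 20 log₁₀(0.0070429) ≈ -43.04 dB
∠L = (0°) − (45.00° + 4.57° + 2.29°) = -51.86°

-43.0 dB, -51.9°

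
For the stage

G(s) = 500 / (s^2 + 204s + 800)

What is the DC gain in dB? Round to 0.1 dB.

G(0) = 500 / 800 = 0.625
20 log₁₀(0.625) ≈ -4.08 dB

-4.1 dB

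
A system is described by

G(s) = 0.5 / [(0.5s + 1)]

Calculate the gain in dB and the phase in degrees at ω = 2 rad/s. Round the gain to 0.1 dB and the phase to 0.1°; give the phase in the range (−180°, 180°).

-9.0 dB, -45.0°

At ω = 2 rad/s:
pole (1 + j2·0.5) = 1 + j1 → |·| ≈ 1.4142, ∠ ≈ 45.00°
|G| = 0.5 · 1 / (1.4142) ≈ 0.35356
Gain = 20 log₁₀(0.35356) ≈ -9.03 dB
∠G = (0°) − (45.00°) = -45.00°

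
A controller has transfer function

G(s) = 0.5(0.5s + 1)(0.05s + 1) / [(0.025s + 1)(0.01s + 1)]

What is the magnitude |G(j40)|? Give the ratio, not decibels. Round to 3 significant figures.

14.7

At ω = 40 rad/s:
zero (1 + j40·0.5) = 1 + j20 → |·| ≈ 20.025, ∠ ≈ 87.14°
zero (1 + j40·0.05) = 1 + j2 → |·| ≈ 2.2361, ∠ ≈ 63.43°
pole (1 + j40·0.025) = 1 + j1 → |·| ≈ 1.4142, ∠ ≈ 45.00°
pole (1 + j40·0.01) = 1 + j0.4 → |·| ≈ 1.077, ∠ ≈ 21.80°
|G| = 0.5 · 20.025 · 2.2361 / (1.4142 · 1.077) ≈ 14.7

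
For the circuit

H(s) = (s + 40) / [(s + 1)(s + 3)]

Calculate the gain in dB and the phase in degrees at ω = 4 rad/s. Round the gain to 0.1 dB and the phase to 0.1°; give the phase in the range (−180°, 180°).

5.8 dB, -123.4°

At s = jω = j4:
zero (s+40): 40 + j4 → |·| = √(40²+4²) = √1616 ≈ 40.2, ∠ = arctan(4/40) ≈ 5.71°
pole (s+1): 1 + j4 → |·| = √(1²+4²) = √17 ≈ 4.1231, ∠ = arctan(4/1) ≈ 75.96°
pole (s+3): 3 + j4 → |·| = √(3²+4²) = √25 ≈ 5, ∠ = arctan(4/3) ≈ 53.13°
|H| = 1 · 40.2 / 20.616 ≈ 1.9499
Gain = 20 log₁₀(1.9499) ≈ 5.80 dB
∠H = 5.71° − 129.09° = -123.38°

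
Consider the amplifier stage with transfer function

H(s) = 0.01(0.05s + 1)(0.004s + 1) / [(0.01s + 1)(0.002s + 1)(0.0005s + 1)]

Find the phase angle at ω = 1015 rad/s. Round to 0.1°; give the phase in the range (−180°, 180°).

At ω = 1015 rad/s:
zero (1 + j1015·0.05) = 1 + j50.75 → |·| ≈ 50.76, ∠ ≈ 88.87°
zero (1 + j1015·0.004) = 1 + j4.06 → |·| ≈ 4.1813, ∠ ≈ 76.16°
pole (1 + j1015·0.01) = 1 + j10.15 → |·| ≈ 10.199, ∠ ≈ 84.37°
pole (1 + j1015·0.002) = 1 + j2.03 → |·| ≈ 2.2629, ∠ ≈ 63.77°
pole (1 + j1015·0.0005) = 1 + j0.5075 → |·| ≈ 1.1214, ∠ ≈ 26.91°
∠H = (88.87° + 76.16°) − (84.37° + 63.77° + 26.91°) = -10.02°

-10.0°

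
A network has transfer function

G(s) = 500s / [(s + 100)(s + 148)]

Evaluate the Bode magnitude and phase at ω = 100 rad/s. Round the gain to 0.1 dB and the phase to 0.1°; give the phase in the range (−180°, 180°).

5.9 dB, 11.0°

At s = jω = j100:
zero at origin: s = j100 → |·| = 100, ∠ = 90.00°
pole (s+100): 100 + j100 → |·| = √(100²+100²) = √20000 ≈ 141.42, ∠ = arctan(100/100) ≈ 45.00°
pole (s+148): 148 + j100 → |·| = √(148²+100²) = √31904 ≈ 178.62, ∠ = arctan(100/148) ≈ 34.05°
|G| = 500 · 100 / 25260 ≈ 1.9794
Gain = 20 log₁₀(1.9794) ≈ 5.93 dB
∠G = 90.00° − 79.05° = 10.95°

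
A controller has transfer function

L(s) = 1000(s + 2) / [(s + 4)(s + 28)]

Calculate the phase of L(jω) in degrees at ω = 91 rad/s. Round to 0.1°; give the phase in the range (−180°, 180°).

At s = jω = j91:
zero (s+2): 2 + j91 → |·| = √(2²+91²) = √8285 ≈ 91.022, ∠ = arctan(91/2) ≈ 88.74°
pole (s+4): 4 + j91 → |·| = √(4²+91²) = √8297 ≈ 91.088, ∠ = arctan(91/4) ≈ 87.48°
pole (s+28): 28 + j91 → |·| = √(28²+91²) = √9065 ≈ 95.21, ∠ = arctan(91/28) ≈ 72.90°
∠L = 88.74° − 160.38° = -71.64°

-71.6°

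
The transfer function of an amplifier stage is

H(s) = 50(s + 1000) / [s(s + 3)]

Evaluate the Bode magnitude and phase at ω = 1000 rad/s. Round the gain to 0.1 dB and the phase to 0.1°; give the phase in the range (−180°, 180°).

-23.0 dB, -134.8°

At s = jω = j1000:
zero (s+1000): 1000 + j1000 → |·| = √(1000²+1000²) = √2000000 ≈ 1414.2, ∠ = arctan(1000/1000) ≈ 45.00°
pole (s+3): 3 + j1000 → |·| = √(3²+1000²) = √1000009 ≈ 1000, ∠ = arctan(1000/3) ≈ 89.83°
pole at origin: |s| = 1000, ∠ = 90.00° (in denominator)
|H| = 50 · 1414.2 / 1e+06 ≈ 0.07071
Gain = 20 log₁₀(0.07071) ≈ -23.01 dB
∠H = 45.00° − 179.83° = -134.83°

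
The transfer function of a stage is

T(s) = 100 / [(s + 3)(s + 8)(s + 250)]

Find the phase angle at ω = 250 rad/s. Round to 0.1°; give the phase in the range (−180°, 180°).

137.5°

At s = jω = j250:
pole (s+3): 3 + j250 → |·| = √(3²+250²) = √62509 ≈ 250.02, ∠ = arctan(250/3) ≈ 89.31°
pole (s+8): 8 + j250 → |·| = √(8²+250²) = √62564 ≈ 250.13, ∠ = arctan(250/8) ≈ 88.17°
pole (s+250): 250 + j250 → |·| = √(250²+250²) = √125000 ≈ 353.55, ∠ = arctan(250/250) ≈ 45.00°
∠T = 0.00° − 222.48° = -222.48° ≡ 137.52° (principal value)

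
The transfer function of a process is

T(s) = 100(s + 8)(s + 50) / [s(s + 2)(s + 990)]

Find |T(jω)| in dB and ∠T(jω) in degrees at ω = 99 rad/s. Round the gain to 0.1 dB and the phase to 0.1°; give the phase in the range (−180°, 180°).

At s = jω = j99:
zero (s+8): 8 + j99 → |·| = √(8²+99²) = √9865 ≈ 99.323, ∠ = arctan(99/8) ≈ 85.38°
zero (s+50): 50 + j99 → |·| = √(50²+99²) = √12301 ≈ 110.91, ∠ = arctan(99/50) ≈ 63.20°
pole (s+2): 2 + j99 → |·| = √(2²+99²) = √9805 ≈ 99.02, ∠ = arctan(99/2) ≈ 88.84°
pole (s+990): 990 + j99 → |·| = √(990²+99²) = √989901 ≈ 994.94, ∠ = arctan(99/990) ≈ 5.71°
pole at origin: |s| = 99, ∠ = 90.00° (in denominator)
|T| = 100 · 11016 / 9.7534e+06 ≈ 0.11295
Gain = 20 log₁₀(0.11295) ≈ -18.94 dB
∠T = 148.58° − 184.55° = -35.97°

-18.9 dB, -36.0°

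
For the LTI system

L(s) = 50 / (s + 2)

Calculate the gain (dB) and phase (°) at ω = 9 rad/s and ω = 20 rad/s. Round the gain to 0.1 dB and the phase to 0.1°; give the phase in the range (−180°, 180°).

ω = 9: 14.7 dB, -77.5°; ω = 20: 7.9 dB, -84.3°

At s = jω = j9:
pole (s+2): 2 + j9 → |·| = √(2²+9²) = √85 ≈ 9.2195, ∠ = arctan(9/2) ≈ 77.47°
|L| = 50 / 9.2195 ≈ 5.4233
Gain = 20 log₁₀(5.4233) ≈ 14.69 dB
∠L = 0.00° − 77.47° = -77.47°

At s = jω = j20:
pole (s+2): 2 + j20 → |·| = √(2²+20²) = √404 ≈ 20.1, ∠ = arctan(20/2) ≈ 84.29°
|L| = 50 / 20.1 ≈ 2.4876
Gain = 20 log₁₀(2.4876) ≈ 7.92 dB
∠L = 0.00° − 84.29° = -84.29°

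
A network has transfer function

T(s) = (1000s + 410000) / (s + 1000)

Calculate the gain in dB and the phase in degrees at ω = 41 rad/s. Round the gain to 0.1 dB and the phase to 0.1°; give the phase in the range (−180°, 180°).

Substitute s = j41:
Numerator: 1000(j41) + 410000 = 410000 + j41000
Denominator: (j41) + 1000 = 1000 + j41
|N| = √(410000² + 41000²) ≈ 4.1204e+05, ∠N ≈ 5.71°
|D| = √(1000² + 41²) ≈ 1000.8, ∠D ≈ 2.35°
|T| = 4.1204e+05 / 1000.8 ≈ 411.71
Gain = 20 log₁₀(411.71) ≈ 52.29 dB
∠T = 5.71° − 2.35° = 3.36°

52.3 dB, 3.4°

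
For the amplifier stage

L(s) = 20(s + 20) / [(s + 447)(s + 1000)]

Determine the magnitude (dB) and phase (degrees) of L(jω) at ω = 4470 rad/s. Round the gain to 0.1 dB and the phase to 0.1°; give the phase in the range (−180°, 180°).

-47.2 dB, -71.9°

At s = jω = j4470:
zero (s+20): 20 + j4470 → |·| = √(20²+4470²) = √19981300 ≈ 4470, ∠ = arctan(4470/20) ≈ 89.74°
pole (s+447): 447 + j4470 → |·| = √(447²+4470²) = √20180709 ≈ 4492.3, ∠ = arctan(4470/447) ≈ 84.29°
pole (s+1000): 1000 + j4470 → |·| = √(1000²+4470²) = √20980900 ≈ 4580.5, ∠ = arctan(4470/1000) ≈ 77.39°
|L| = 20 · 4470 / 2.0577e+07 ≈ 0.0043447
Gain = 20 log₁₀(0.0043447) ≈ -47.24 dB
∠L = 89.74° − 161.68° = -71.94°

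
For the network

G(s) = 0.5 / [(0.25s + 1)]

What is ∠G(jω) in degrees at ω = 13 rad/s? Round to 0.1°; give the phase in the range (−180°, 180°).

-72.9°

At ω = 13 rad/s:
pole (1 + j13·0.25) = 1 + j3.25 → |·| ≈ 3.4004, ∠ ≈ 72.90°
∠G = (0°) − (72.90°) = -72.90°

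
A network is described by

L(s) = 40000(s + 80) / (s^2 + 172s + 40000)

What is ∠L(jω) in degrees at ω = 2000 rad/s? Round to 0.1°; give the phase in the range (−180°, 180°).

At s = jω = j2000:
zero (s+80): 80 + j2000 → |·| = √(80²+2000²) = √4006400 ≈ 2001.6, ∠ = arctan(2000/80) ≈ 87.71°
quadratic: (j2000)² + 172·j2000 + 40000 = -3960000 + j344000 → |·| ≈ 3.9749e+06, ∠ ≈ 175.04°
∠L = 87.71° − 175.04° = -87.33°

-87.3°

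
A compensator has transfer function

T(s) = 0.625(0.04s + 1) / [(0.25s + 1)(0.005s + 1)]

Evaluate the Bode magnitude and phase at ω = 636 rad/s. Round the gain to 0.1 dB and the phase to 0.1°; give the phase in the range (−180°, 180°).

-30.5 dB, -74.4°

At ω = 636 rad/s:
zero (1 + j636·0.04) = 1 + j25.44 → |·| ≈ 25.46, ∠ ≈ 87.75°
pole (1 + j636·0.25) = 1 + j159 → |·| ≈ 159, ∠ ≈ 89.64°
pole (1 + j636·0.005) = 1 + j3.18 → |·| ≈ 3.3335, ∠ ≈ 72.54°
|T| = 0.625 · 25.46 / (159 · 3.3335) ≈ 0.030022
Gain = 20 log₁₀(0.030022) ≈ -30.45 dB
∠T = (87.75°) − (89.64° + 72.54°) = -74.43°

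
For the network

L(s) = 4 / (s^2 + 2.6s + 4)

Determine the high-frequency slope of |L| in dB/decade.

Each pole contributes −20 dB/decade at high frequency; each zero contributes +20 dB/decade.
Net: 0 zero(s) − 2 pole(s) → -40 dB/decade.

-40 dB/decade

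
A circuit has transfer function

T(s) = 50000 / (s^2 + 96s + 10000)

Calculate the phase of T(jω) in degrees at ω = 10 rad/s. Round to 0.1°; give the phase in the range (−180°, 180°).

-5.5°

At s = jω = j10:
quadratic: (j10)² + 96·j10 + 10000 = 9900 + j960 → |·| ≈ 9946.4, ∠ ≈ 5.54°
∠T = 0.00° − 5.54° = -5.54°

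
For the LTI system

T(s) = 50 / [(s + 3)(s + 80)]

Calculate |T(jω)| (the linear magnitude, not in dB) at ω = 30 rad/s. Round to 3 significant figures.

At s = jω = j30:
pole (s+3): 3 + j30 → |·| = √(3²+30²) = √909 ≈ 30.15, ∠ = arctan(30/3) ≈ 84.29°
pole (s+80): 80 + j30 → |·| = √(80²+30²) = √7300 ≈ 85.44, ∠ = arctan(30/80) ≈ 20.56°
|T| = 50 / 2576 ≈ 0.01941

0.0194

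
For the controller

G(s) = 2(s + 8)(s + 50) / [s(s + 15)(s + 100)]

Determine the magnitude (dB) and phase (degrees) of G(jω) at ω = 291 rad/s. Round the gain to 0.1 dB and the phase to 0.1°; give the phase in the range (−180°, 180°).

At s = jω = j291:
zero (s+8): 8 + j291 → |·| = √(8²+291²) = √84745 ≈ 291.11, ∠ = arctan(291/8) ≈ 88.43°
zero (s+50): 50 + j291 → |·| = √(50²+291²) = √87181 ≈ 295.26, ∠ = arctan(291/50) ≈ 80.25°
pole (s+15): 15 + j291 → |·| = √(15²+291²) = √84906 ≈ 291.39, ∠ = arctan(291/15) ≈ 87.05°
pole (s+100): 100 + j291 → |·| = √(100²+291²) = √94681 ≈ 307.7, ∠ = arctan(291/100) ≈ 71.04°
pole at origin: |s| = 291, ∠ = 90.00° (in denominator)
|G| = 2 · 85953 / 2.6091e+07 ≈ 0.0065887
Gain = 20 log₁₀(0.0065887) ≈ -43.62 dB
∠G = 168.68° − 248.09° = -79.41°

-43.6 dB, -79.4°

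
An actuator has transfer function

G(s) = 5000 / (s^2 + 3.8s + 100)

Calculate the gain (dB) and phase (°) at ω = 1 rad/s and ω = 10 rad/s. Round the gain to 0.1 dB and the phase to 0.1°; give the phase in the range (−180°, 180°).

At s = jω = j1:
quadratic: (j1)² + 3.8·j1 + 100 = 99 + j3.8 → |·| ≈ 99.073, ∠ ≈ 2.20°
|G| = 5000 / 99.073 ≈ 50.468
Gain = 20 log₁₀(50.468) ≈ 34.06 dB
∠G = 0.00° − 2.20° = -2.20°

At s = jω = j10:
quadratic: (j10)² + 3.8·j10 + 100 = 0 + j38 → |·| ≈ 38, ∠ ≈ 90.00°
|G| = 5000 / 38 ≈ 131.58
Gain = 20 log₁₀(131.58) ≈ 42.38 dB
∠G = 0.00° − 90.00° = -90.00°

ω = 1: 34.1 dB, -2.2°; ω = 10: 42.4 dB, -90.0°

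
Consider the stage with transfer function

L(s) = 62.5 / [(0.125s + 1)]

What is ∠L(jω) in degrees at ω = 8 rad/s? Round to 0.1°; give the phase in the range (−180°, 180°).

At ω = 8 rad/s:
pole (1 + j8·0.125) = 1 + j1 → |·| ≈ 1.4142, ∠ ≈ 45.00°
∠L = (0°) − (45.00°) = -45.00°

-45.0°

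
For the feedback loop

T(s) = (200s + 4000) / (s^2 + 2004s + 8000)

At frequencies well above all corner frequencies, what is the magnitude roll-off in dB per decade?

-20 dB/decade

Each pole contributes −20 dB/decade at high frequency; each zero contributes +20 dB/decade.
Net: 1 zero(s) − 2 pole(s) → -20 dB/decade.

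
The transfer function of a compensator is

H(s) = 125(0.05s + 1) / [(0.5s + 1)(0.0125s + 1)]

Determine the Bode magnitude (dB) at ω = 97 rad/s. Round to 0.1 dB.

At ω = 97 rad/s:
zero (1 + j97·0.05) = 1 + j4.85 → |·| ≈ 4.952, ∠ ≈ 78.35°
pole (1 + j97·0.5) = 1 + j48.5 → |·| ≈ 48.51, ∠ ≈ 88.82°
pole (1 + j97·0.0125) = 1 + j1.2125 → |·| ≈ 1.5717, ∠ ≈ 50.49°
|H| = 125 · 4.952 / (48.51 · 1.5717) ≈ 8.1188
Gain = 20 log₁₀(8.1188) ≈ 18.19 dB

18.2 dB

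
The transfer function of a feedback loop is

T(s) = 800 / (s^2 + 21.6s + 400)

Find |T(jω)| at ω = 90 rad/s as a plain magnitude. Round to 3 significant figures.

At s = jω = j90:
quadratic: (j90)² + 21.6·j90 + 400 = -7700 + j1944 → |·| ≈ 7941.6, ∠ ≈ 165.83°
|T| = 800 / 7941.6 ≈ 0.10074

0.101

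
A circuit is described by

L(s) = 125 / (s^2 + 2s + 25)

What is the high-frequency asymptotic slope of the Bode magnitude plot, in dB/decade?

Each pole contributes −20 dB/decade at high frequency; each zero contributes +20 dB/decade.
Net: 0 zero(s) − 2 pole(s) → -40 dB/decade.

-40 dB/decade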